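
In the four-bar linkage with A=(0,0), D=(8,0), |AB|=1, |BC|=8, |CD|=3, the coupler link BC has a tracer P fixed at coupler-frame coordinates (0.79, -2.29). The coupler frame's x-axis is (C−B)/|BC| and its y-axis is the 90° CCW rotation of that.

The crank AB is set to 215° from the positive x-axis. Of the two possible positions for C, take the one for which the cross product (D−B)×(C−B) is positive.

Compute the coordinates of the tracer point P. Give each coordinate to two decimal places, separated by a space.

0.82 -2.36

A=(0,0), D=(8.00,0)
B = A + 1.00·(cos215°, sin215°) = (-0.8192, -0.5736)
|BD| = 8.8378
circle(B,8.00) ∩ circle(D,3.00): a=7.5305, h=2.7002
  candidates: C₊=(6.5203,2.6097) cross=23.864; C₋=(6.8707,-2.7794) cross=-23.864
  mode + wants cross > 0 → take C=(6.5203,2.6097) (cross=23.864)
ex = (C−B)/|BC| = (0.9174,0.3979); ey = (-0.3979,0.9174)
P = B + 0.79·ex + -2.29·ey = (0.8168,-2.3601)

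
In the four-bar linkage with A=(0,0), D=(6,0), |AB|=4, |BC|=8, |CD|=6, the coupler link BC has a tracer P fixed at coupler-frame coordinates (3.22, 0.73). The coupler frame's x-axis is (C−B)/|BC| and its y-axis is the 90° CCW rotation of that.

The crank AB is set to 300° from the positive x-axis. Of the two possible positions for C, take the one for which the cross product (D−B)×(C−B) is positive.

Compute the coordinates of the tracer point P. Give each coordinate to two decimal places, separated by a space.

A=(0,0), D=(6.00,0)
B = A + 4.00·(cos300°, sin300°) = (2.0000, -3.4641)
|BD| = 5.2915
circle(B,8.00) ∩ circle(D,6.00): a=5.2915, h=6.0000
  candidates: C₊=(2.0721,4.5356) cross=31.749; C₋=(9.9279,-4.5356) cross=-31.749
  mode + wants cross > 0 → take C=(2.0721,4.5356) (cross=31.749)
ex = (C−B)/|BC| = (0.0090,1.0000); ey = (-1.0000,0.0090)
P = B + 3.22·ex + 0.73·ey = (1.2990,-0.2377)

1.30 -0.24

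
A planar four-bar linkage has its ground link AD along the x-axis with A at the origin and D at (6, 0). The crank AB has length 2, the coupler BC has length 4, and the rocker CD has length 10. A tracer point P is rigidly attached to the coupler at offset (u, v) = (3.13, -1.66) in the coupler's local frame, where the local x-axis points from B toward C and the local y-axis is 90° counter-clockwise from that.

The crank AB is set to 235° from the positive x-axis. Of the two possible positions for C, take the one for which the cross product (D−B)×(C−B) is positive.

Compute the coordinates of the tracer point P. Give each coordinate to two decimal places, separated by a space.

-2.12 1.77

A=(0,0), D=(6.00,0)
B = A + 2.00·(cos235°, sin235°) = (-1.1472, -1.6383)
|BD| = 7.3325
circle(B,4.00) ∩ circle(D,10.00): a=-2.0616, h=3.4278
  candidates: C₊=(-3.9225,1.2422) cross=25.134; C₋=(-2.3908,-5.4401) cross=-25.134
  mode + wants cross > 0 → take C=(-3.9225,1.2422) (cross=25.134)
ex = (C−B)/|BC| = (-0.6938,0.7201); ey = (-0.7201,-0.6938)
P = B + 3.13·ex + -1.66·ey = (-2.1235,1.7675)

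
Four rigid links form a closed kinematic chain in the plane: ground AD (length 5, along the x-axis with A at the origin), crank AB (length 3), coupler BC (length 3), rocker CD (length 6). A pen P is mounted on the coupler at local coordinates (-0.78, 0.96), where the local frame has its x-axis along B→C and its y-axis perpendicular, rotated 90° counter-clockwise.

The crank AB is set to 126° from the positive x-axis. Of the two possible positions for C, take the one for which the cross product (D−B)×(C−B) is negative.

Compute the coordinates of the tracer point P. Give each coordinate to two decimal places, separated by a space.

A=(0,0), D=(5.00,0)
B = A + 3.00·(cos126°, sin126°) = (-1.7634, 2.4271)
|BD| = 7.1856
circle(B,3.00) ∩ circle(D,6.00): a=1.7141, h=2.4621
  candidates: C₊=(0.6816,4.1655) cross=17.692; C₋=(-0.9816,-0.4693) cross=-17.692
  mode - wants cross < 0 → take C=(-0.9816,-0.4693) (cross=-17.692)
ex = (C−B)/|BC| = (0.2606,-0.9655); ey = (0.9655,0.2606)
P = B + -0.78·ex + 0.96·ey = (-1.0398,3.4303)

-1.04 3.43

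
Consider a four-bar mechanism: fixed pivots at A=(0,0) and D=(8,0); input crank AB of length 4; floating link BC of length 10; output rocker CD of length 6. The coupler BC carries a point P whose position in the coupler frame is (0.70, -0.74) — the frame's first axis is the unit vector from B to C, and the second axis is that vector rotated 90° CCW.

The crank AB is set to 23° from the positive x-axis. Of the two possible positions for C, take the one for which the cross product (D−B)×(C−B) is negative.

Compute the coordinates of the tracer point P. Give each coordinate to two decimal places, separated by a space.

A=(0,0), D=(8.00,0)
B = A + 4.00·(cos23°, sin23°) = (3.6820, 1.5629)
|BD| = 4.5921
circle(B,10.00) ∩ circle(D,6.00): a=9.2645, h=3.7642
  candidates: C₊=(13.6746,1.9492) cross=17.286; C₋=(11.1123,-5.1297) cross=-17.286
  mode - wants cross < 0 → take C=(11.1123,-5.1297) (cross=-17.286)
ex = (C−B)/|BC| = (0.7430,-0.6693); ey = (0.6693,0.7430)
P = B + 0.70·ex + -0.74·ey = (3.7069,0.5446)

3.71 0.54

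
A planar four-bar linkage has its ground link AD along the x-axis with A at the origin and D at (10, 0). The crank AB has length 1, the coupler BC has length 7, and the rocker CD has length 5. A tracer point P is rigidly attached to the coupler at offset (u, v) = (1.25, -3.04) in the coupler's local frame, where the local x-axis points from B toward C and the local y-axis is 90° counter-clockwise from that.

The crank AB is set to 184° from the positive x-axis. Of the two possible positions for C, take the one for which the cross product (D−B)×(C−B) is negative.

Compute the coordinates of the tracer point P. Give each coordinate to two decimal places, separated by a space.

A=(0,0), D=(10.00,0)
B = A + 1.00·(cos184°, sin184°) = (-0.9976, -0.0698)
|BD| = 10.9978
circle(B,7.00) ∩ circle(D,5.00): a=6.5900, h=2.3604
  candidates: C₊=(5.5774,2.3324) cross=25.959; C₋=(5.6073,-2.3883) cross=-25.959
  mode - wants cross < 0 → take C=(5.6073,-2.3883) (cross=-25.959)
ex = (C−B)/|BC| = (0.9436,-0.3312); ey = (0.3312,0.9436)
P = B + 1.25·ex + -3.04·ey = (-0.8251,-3.3522)

-0.83 -3.35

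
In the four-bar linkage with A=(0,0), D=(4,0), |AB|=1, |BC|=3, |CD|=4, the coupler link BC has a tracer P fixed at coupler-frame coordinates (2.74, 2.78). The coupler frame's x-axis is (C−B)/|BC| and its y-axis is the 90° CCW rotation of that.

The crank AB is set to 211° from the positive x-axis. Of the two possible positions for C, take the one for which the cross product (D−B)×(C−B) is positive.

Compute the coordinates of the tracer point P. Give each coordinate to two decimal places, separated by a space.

A=(0,0), D=(4.00,0)
B = A + 1.00·(cos211°, sin211°) = (-0.8572, -0.5150)
|BD| = 4.8844
circle(B,3.00) ∩ circle(D,4.00): a=1.7256, h=2.4540
  candidates: C₊=(0.6001,2.1073) cross=11.986; C₋=(1.1176,-2.7734) cross=-11.986
  mode + wants cross > 0 → take C=(0.6001,2.1073) (cross=11.986)
ex = (C−B)/|BC| = (0.4857,0.8741); ey = (-0.8741,0.4857)
P = B + 2.74·ex + 2.78·ey = (-1.9562,3.2304)

-1.96 3.23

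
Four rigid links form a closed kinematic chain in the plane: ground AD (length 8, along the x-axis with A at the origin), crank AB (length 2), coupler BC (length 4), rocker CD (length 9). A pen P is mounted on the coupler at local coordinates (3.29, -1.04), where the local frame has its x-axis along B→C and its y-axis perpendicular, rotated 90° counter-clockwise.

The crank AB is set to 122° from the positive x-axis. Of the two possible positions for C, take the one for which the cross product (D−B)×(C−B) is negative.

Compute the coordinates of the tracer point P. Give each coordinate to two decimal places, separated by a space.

-1.80 -1.67

A=(0,0), D=(8.00,0)
B = A + 2.00·(cos122°, sin122°) = (-1.0598, 1.6961)
|BD| = 9.2172
circle(B,4.00) ∩ circle(D,9.00): a=1.0826, h=3.8507
  candidates: C₊=(0.7129,5.2818) cross=35.493; C₋=(-0.7043,-2.2881) cross=-35.493
  mode - wants cross < 0 → take C=(-0.7043,-2.2881) (cross=-35.493)
ex = (C−B)/|BC| = (0.0889,-0.9960); ey = (0.9960,0.0889)
P = B + 3.29·ex + -1.04·ey = (-1.8033,-1.6733)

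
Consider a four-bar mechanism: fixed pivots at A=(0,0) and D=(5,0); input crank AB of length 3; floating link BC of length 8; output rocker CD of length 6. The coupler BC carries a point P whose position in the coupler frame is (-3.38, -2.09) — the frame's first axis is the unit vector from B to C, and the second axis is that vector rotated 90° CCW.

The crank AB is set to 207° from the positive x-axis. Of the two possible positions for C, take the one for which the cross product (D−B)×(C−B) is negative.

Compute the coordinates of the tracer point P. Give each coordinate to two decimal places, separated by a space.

-6.64 -1.17

A=(0,0), D=(5.00,0)
B = A + 3.00·(cos207°, sin207°) = (-2.6730, -1.3620)
|BD| = 7.7930
circle(B,8.00) ∩ circle(D,6.00): a=5.6930, h=5.6205
  candidates: C₊=(1.9500,5.1670) cross=43.800; C₋=(3.9146,-5.9010) cross=-43.800
  mode - wants cross < 0 → take C=(3.9146,-5.9010) (cross=-43.800)
ex = (C−B)/|BC| = (0.8235,-0.5674); ey = (0.5674,0.8235)
P = B + -3.38·ex + -2.09·ey = (-6.6421,-1.1652)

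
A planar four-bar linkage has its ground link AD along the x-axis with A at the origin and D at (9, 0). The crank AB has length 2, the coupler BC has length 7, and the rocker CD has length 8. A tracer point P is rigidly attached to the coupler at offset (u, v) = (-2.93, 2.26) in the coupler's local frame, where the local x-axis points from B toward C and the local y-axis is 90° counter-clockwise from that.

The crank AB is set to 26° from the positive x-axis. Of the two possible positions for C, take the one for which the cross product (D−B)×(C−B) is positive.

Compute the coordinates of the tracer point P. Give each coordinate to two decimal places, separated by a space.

A=(0,0), D=(9.00,0)
B = A + 2.00·(cos26°, sin26°) = (1.7976, 0.8767)
|BD| = 7.2556
circle(B,7.00) ∩ circle(D,8.00): a=2.5941, h=6.5016
  candidates: C₊=(5.1583,7.0172) cross=47.173; C₋=(3.5870,-5.8907) cross=-47.173
  mode + wants cross > 0 → take C=(5.1583,7.0172) (cross=47.173)
ex = (C−B)/|BC| = (0.4801,0.8772); ey = (-0.8772,0.4801)
P = B + -2.93·ex + 2.26·ey = (-1.5916,-0.6085)

-1.59 -0.61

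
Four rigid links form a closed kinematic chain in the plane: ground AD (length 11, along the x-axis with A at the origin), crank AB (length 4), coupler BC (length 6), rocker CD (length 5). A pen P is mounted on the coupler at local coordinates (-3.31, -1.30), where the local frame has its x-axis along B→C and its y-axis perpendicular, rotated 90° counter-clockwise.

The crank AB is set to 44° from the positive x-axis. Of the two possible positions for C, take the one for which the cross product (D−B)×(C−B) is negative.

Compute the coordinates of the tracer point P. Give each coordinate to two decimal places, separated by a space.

-0.13 4.67

A=(0,0), D=(11.00,0)
B = A + 4.00·(cos44°, sin44°) = (2.8774, 2.7786)
|BD| = 8.5848
circle(B,6.00) ∩ circle(D,5.00): a=4.9331, h=3.4154
  candidates: C₊=(8.6503,4.4135) cross=29.320; C₋=(6.4394,-2.0496) cross=-29.320
  mode - wants cross < 0 → take C=(6.4394,-2.0496) (cross=-29.320)
ex = (C−B)/|BC| = (0.5937,-0.8047); ey = (0.8047,0.5937)
P = B + -3.31·ex + -1.30·ey = (-0.1338,4.6704)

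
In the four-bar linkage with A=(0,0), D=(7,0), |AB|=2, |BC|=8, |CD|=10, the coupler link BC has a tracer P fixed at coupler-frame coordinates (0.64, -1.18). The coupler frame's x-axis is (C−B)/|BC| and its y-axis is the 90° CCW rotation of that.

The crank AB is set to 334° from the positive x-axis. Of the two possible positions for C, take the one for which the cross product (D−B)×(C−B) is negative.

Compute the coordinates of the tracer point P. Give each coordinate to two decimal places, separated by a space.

A=(0,0), D=(7.00,0)
B = A + 2.00·(cos334°, sin334°) = (1.7976, -0.8767)
|BD| = 5.2758
circle(B,8.00) ∩ circle(D,10.00): a=-0.7739, h=7.9625
  candidates: C₊=(-0.2888,6.8464) cross=42.008; C₋=(2.3576,-8.8571) cross=-42.008
  mode - wants cross < 0 → take C=(2.3576,-8.8571) (cross=-42.008)
ex = (C−B)/|BC| = (0.0700,-0.9975); ey = (0.9975,0.0700)
P = B + 0.64·ex + -1.18·ey = (0.6653,-1.5978)

0.67 -1.60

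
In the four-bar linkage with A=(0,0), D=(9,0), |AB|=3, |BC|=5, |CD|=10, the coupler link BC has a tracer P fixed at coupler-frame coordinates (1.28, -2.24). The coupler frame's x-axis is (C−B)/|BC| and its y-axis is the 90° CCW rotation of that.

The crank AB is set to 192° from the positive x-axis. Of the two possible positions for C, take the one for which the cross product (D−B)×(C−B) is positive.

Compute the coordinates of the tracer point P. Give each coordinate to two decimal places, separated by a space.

-0.36 -0.71

A=(0,0), D=(9.00,0)
B = A + 3.00·(cos192°, sin192°) = (-2.9344, -0.6237)
|BD| = 11.9507
circle(B,5.00) ∩ circle(D,10.00): a=2.8375, h=4.1169
  candidates: C₊=(-0.3157,3.6356) cross=49.200; C₋=(0.1140,-4.5869) cross=-49.200
  mode + wants cross > 0 → take C=(-0.3157,3.6356) (cross=49.200)
ex = (C−B)/|BC| = (0.5237,0.8519); ey = (-0.8519,0.5237)
P = B + 1.28·ex + -2.24·ey = (-0.3558,-0.7065)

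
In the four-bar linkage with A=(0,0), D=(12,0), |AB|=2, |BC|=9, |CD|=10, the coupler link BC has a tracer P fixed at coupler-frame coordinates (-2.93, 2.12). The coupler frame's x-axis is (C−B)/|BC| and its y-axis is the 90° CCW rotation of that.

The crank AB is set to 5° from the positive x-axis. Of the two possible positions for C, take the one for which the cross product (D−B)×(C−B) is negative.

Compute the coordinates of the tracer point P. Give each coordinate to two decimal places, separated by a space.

A=(0,0), D=(12.00,0)
B = A + 2.00·(cos5°, sin5°) = (1.9924, 0.1743)
|BD| = 10.0091
circle(B,9.00) ∩ circle(D,10.00): a=4.0554, h=8.0345
  candidates: C₊=(6.1871,8.1370) cross=80.419; C₋=(5.9073,-7.9296) cross=-80.419
  mode - wants cross < 0 → take C=(5.9073,-7.9296) (cross=-80.419)
ex = (C−B)/|BC| = (0.4350,-0.9004); ey = (0.9004,0.4350)
P = B + -2.93·ex + 2.12·ey = (2.6268,3.7348)

2.63 3.73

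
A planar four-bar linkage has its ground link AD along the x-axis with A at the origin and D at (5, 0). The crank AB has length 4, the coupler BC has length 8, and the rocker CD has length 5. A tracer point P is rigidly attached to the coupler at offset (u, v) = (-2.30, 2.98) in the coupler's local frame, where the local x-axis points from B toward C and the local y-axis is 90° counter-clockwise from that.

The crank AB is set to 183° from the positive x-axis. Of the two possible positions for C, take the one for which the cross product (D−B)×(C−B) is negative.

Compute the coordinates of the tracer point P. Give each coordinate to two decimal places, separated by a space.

A=(0,0), D=(5.00,0)
B = A + 4.00·(cos183°, sin183°) = (-3.9945, -0.2093)
|BD| = 8.9970
circle(B,8.00) ∩ circle(D,5.00): a=6.6659, h=4.4234
  candidates: C₊=(2.5666,4.3679) cross=39.797; C₋=(2.7725,-4.4764) cross=-39.797
  mode - wants cross < 0 → take C=(2.7725,-4.4764) (cross=-39.797)
ex = (C−B)/|BC| = (0.8459,-0.5334); ey = (0.5334,0.8459)
P = B + -2.30·ex + 2.98·ey = (-4.3506,3.5381)

-4.35 3.54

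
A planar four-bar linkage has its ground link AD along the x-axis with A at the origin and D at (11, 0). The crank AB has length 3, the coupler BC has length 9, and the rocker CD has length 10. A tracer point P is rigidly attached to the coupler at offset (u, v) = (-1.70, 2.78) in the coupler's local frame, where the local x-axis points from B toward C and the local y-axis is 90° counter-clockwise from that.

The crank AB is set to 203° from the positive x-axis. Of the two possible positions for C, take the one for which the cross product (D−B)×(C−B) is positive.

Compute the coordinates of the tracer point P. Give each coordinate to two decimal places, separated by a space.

-5.99 -0.75

A=(0,0), D=(11.00,0)
B = A + 3.00·(cos203°, sin203°) = (-2.7615, -1.1722)
|BD| = 13.8113
circle(B,9.00) ∩ circle(D,10.00): a=6.2178, h=6.5068
  candidates: C₊=(2.8816,5.8389) cross=89.868; C₋=(3.9861,-7.1278) cross=-89.868
  mode + wants cross > 0 → take C=(2.8816,5.8389) (cross=89.868)
ex = (C−B)/|BC| = (0.6270,0.7790); ey = (-0.7790,0.6270)
P = B + -1.70·ex + 2.78·ey = (-5.9931,-0.7534)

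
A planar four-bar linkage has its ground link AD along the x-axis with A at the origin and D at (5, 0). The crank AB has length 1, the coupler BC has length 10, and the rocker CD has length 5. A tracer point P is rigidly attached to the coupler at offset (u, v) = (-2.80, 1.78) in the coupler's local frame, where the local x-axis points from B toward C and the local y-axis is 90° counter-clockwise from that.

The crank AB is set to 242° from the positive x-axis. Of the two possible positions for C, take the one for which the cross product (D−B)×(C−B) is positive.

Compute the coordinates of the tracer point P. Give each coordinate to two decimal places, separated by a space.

-3.77 -0.55

A=(0,0), D=(5.00,0)
B = A + 1.00·(cos242°, sin242°) = (-0.4695, -0.8829)
|BD| = 5.5403
circle(B,10.00) ∩ circle(D,5.00): a=9.5388, h=3.0020
  candidates: C₊=(8.4689,3.6009) cross=16.632; C₋=(9.4258,-2.3264) cross=-16.632
  mode + wants cross > 0 → take C=(8.4689,3.6009) (cross=16.632)
ex = (C−B)/|BC| = (0.8938,0.4484); ey = (-0.4484,0.8938)
P = B + -2.80·ex + 1.78·ey = (-3.7704,-0.5474)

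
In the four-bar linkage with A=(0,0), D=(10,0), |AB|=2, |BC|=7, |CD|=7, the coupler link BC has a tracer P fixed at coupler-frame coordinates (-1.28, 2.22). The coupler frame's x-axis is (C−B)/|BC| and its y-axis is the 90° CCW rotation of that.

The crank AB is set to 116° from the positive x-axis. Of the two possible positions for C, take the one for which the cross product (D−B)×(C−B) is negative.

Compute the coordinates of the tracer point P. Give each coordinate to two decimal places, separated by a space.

-0.11 4.24

A=(0,0), D=(10.00,0)
B = A + 2.00·(cos116°, sin116°) = (-0.8767, 1.7976)
|BD| = 11.0243
circle(B,7.00) ∩ circle(D,7.00): a=5.5121, h=4.3147
  candidates: C₊=(5.2652,5.1557) cross=47.566; C₋=(3.8581,-3.3581) cross=-47.566
  mode - wants cross < 0 → take C=(3.8581,-3.3581) (cross=-47.566)
ex = (C−B)/|BC| = (0.6764,-0.7365); ey = (0.7365,0.6764)
P = B + -1.28·ex + 2.22·ey = (-0.1074,4.2420)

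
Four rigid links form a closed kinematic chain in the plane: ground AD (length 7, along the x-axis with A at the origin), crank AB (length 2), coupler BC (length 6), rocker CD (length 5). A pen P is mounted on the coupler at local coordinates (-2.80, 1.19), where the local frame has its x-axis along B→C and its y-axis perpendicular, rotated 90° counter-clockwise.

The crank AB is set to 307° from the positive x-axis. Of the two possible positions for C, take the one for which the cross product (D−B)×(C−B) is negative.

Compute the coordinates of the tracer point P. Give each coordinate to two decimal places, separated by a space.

-0.46 0.95

A=(0,0), D=(7.00,0)
B = A + 2.00·(cos307°, sin307°) = (1.2036, -1.5973)
|BD| = 6.0124
circle(B,6.00) ∩ circle(D,5.00): a=3.9210, h=4.5416
  candidates: C₊=(3.7772,3.8228) cross=27.306; C₋=(6.1902,-4.9340) cross=-27.306
  mode - wants cross < 0 → take C=(6.1902,-4.9340) (cross=-27.306)
ex = (C−B)/|BC| = (0.8311,-0.5561); ey = (0.5561,0.8311)
P = B + -2.80·ex + 1.19·ey = (-0.4617,0.9489)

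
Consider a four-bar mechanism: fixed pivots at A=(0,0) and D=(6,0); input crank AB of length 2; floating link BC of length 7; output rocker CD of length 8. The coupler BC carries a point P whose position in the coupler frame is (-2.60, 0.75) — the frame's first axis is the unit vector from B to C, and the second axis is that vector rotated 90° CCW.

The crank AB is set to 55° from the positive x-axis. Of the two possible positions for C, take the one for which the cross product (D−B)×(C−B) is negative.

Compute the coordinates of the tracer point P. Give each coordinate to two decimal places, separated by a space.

A=(0,0), D=(6.00,0)
B = A + 2.00·(cos55°, sin55°) = (1.1472, 1.6383)
|BD| = 5.1219
circle(B,7.00) ∩ circle(D,8.00): a=1.0967, h=6.9136
  candidates: C₊=(4.3976,7.8379) cross=35.411; C₋=(-0.0252,-5.2628) cross=-35.411
  mode - wants cross < 0 → take C=(-0.0252,-5.2628) (cross=-35.411)
ex = (C−B)/|BC| = (-0.1675,-0.9859); ey = (0.9859,-0.1675)
P = B + -2.60·ex + 0.75·ey = (2.3220,4.0760)

2.32 4.08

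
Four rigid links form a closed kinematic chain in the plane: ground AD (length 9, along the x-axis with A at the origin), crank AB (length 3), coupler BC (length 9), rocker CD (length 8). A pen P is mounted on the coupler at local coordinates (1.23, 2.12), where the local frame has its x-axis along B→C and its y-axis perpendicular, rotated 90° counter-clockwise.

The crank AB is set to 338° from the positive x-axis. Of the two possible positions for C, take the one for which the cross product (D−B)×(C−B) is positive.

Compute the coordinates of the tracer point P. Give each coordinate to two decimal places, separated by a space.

1.20 0.75

A=(0,0), D=(9.00,0)
B = A + 3.00·(cos338°, sin338°) = (2.7816, -1.1238)
|BD| = 6.3192
circle(B,9.00) ∩ circle(D,8.00): a=4.5047, h=7.7915
  candidates: C₊=(5.8288,7.3446) cross=49.236; C₋=(8.6001,-7.9900) cross=-49.236
  mode + wants cross > 0 → take C=(5.8288,7.3446) (cross=49.236)
ex = (C−B)/|BC| = (0.3386,0.9409); ey = (-0.9409,0.3386)
P = B + 1.23·ex + 2.12·ey = (1.2032,0.7513)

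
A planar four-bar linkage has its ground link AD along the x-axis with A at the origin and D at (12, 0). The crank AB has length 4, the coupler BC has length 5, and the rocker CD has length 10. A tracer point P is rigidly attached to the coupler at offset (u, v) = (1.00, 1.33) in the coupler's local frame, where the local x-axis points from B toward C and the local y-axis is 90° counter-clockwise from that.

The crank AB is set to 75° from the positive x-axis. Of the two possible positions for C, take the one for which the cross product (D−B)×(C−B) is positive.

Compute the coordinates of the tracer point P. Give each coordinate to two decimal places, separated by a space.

0.96 5.53

A=(0,0), D=(12.00,0)
B = A + 4.00·(cos75°, sin75°) = (1.0353, 3.8637)
|BD| = 11.6255
circle(B,5.00) ∩ circle(D,10.00): a=2.5871, h=4.2786
  candidates: C₊=(4.8973,7.0393) cross=49.742; C₋=(2.0533,-1.0316) cross=-49.742
  mode + wants cross > 0 → take C=(4.8973,7.0393) (cross=49.742)
ex = (C−B)/|BC| = (0.7724,0.6351); ey = (-0.6351,0.7724)
P = B + 1.00·ex + 1.33·ey = (0.9630,5.5261)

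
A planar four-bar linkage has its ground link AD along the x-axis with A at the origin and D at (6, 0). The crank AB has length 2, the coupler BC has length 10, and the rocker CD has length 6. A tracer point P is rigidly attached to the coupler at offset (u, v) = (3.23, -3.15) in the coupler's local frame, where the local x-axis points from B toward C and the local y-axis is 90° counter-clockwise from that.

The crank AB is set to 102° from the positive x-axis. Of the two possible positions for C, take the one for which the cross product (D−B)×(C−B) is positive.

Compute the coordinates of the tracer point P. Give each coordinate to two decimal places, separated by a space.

A=(0,0), D=(6.00,0)
B = A + 2.00·(cos102°, sin102°) = (-0.4158, 1.9563)
|BD| = 6.7074
circle(B,10.00) ∩ circle(D,6.00): a=8.1245, h=5.8303
  candidates: C₊=(9.0559,5.1635) cross=39.106; C₋=(5.6550,-5.9901) cross=-39.106
  mode + wants cross > 0 → take C=(9.0559,5.1635) (cross=39.106)
ex = (C−B)/|BC| = (0.9472,0.3207); ey = (-0.3207,0.9472)
P = B + 3.23·ex + -3.15·ey = (3.6538,0.0086)

3.65 0.01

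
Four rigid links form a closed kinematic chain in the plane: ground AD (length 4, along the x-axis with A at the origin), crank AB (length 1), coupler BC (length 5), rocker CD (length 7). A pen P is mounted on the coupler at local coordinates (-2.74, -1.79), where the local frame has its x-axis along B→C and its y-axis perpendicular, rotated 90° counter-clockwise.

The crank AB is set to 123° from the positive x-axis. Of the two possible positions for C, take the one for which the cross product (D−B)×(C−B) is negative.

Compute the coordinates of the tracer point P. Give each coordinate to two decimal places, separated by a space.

-1.63 3.93

A=(0,0), D=(4.00,0)
B = A + 1.00·(cos123°, sin123°) = (-0.5446, 0.8387)
|BD| = 4.6214
circle(B,5.00) ∩ circle(D,7.00): a=-0.2859, h=4.9918
  candidates: C₊=(0.0801,5.7995) cross=23.069; C₋=(-1.7317,-4.0184) cross=-23.069
  mode - wants cross < 0 → take C=(-1.7317,-4.0184) (cross=-23.069)
ex = (C−B)/|BC| = (-0.2374,-0.9714); ey = (0.9714,-0.2374)
P = B + -2.74·ex + -1.79·ey = (-1.6329,3.9253)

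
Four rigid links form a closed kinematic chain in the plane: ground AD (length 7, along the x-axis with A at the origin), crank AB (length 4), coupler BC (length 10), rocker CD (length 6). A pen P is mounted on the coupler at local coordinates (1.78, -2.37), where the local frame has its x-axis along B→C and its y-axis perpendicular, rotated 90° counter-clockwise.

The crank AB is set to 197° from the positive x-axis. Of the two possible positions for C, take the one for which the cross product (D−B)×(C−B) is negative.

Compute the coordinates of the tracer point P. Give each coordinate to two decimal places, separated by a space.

-3.31 -4.09

A=(0,0), D=(7.00,0)
B = A + 4.00·(cos197°, sin197°) = (-3.8252, -1.1695)
|BD| = 10.8882
circle(B,10.00) ∩ circle(D,6.00): a=8.3831, h=5.4520
  candidates: C₊=(3.9238,5.1514) cross=59.362; C₋=(5.0949,-5.6895) cross=-59.362
  mode - wants cross < 0 → take C=(5.0949,-5.6895) (cross=-59.362)
ex = (C−B)/|BC| = (0.8920,-0.4520); ey = (0.4520,0.8920)
P = B + 1.78·ex + -2.37·ey = (-3.3087,-4.0881)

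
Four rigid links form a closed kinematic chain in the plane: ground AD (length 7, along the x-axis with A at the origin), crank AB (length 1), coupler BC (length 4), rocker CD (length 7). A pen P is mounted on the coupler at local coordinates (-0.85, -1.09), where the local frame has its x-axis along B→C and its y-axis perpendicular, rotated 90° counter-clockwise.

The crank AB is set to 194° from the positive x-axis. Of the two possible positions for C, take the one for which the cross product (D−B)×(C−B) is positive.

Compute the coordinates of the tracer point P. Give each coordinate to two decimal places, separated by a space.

-0.38 -1.49

A=(0,0), D=(7.00,0)
B = A + 1.00·(cos194°, sin194°) = (-0.9703, -0.2419)
|BD| = 7.9740
circle(B,4.00) ∩ circle(D,7.00): a=1.9177, h=3.5103
  candidates: C₊=(0.8401,3.3249) cross=27.991; C₋=(1.0531,-3.6924) cross=-27.991
  mode + wants cross > 0 → take C=(0.8401,3.3249) (cross=27.991)
ex = (C−B)/|BC| = (0.4526,0.8917); ey = (-0.8917,0.4526)
P = B + -0.85·ex + -1.09·ey = (-0.3830,-1.4932)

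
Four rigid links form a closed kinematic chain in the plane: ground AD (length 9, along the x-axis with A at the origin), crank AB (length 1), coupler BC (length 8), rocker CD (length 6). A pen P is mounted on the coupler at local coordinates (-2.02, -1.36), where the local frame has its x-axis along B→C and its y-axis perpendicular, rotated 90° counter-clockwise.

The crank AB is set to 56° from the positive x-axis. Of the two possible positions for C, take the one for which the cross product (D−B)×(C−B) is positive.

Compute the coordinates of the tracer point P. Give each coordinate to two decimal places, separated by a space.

-0.24 -1.47

A=(0,0), D=(9.00,0)
B = A + 1.00·(cos56°, sin56°) = (0.5592, 0.8290)
|BD| = 8.4814
circle(B,8.00) ∩ circle(D,6.00): a=5.8914, h=5.4122
  candidates: C₊=(6.9514,5.6394) cross=45.903; C₋=(5.8933,-5.1331) cross=-45.903
  mode + wants cross > 0 → take C=(6.9514,5.6394) (cross=45.903)
ex = (C−B)/|BC| = (0.7990,0.6013); ey = (-0.6013,0.7990)
P = B + -2.02·ex + -1.36·ey = (-0.2371,-1.4723)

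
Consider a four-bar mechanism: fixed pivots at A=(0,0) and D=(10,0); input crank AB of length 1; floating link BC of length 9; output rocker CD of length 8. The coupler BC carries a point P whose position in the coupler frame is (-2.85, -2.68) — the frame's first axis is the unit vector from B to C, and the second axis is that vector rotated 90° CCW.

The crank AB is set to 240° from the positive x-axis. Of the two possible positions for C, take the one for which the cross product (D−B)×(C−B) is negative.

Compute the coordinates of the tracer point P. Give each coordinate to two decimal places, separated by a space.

A=(0,0), D=(10.00,0)
B = A + 1.00·(cos240°, sin240°) = (-0.5000, -0.8660)
|BD| = 10.5357
circle(B,9.00) ∩ circle(D,8.00): a=6.0746, h=6.6407
  candidates: C₊=(5.0082,6.2515) cross=69.964; C₋=(6.0999,-6.9849) cross=-69.964
  mode - wants cross < 0 → take C=(6.0999,-6.9849) (cross=-69.964)
ex = (C−B)/|BC| = (0.7333,-0.6799); ey = (0.6799,0.7333)
P = B + -2.85·ex + -2.68·ey = (-4.4121,-0.8937)

-4.41 -0.89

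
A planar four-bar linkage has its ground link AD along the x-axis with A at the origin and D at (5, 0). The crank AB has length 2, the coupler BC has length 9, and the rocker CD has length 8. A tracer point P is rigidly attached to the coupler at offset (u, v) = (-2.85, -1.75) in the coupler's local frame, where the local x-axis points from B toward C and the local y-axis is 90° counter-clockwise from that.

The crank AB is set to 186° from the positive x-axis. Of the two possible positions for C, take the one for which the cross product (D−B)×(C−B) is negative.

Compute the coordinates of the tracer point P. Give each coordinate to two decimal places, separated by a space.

-5.02 1.21

A=(0,0), D=(5.00,0)
B = A + 2.00·(cos186°, sin186°) = (-1.9890, -0.2091)
|BD| = 6.9922
circle(B,9.00) ∩ circle(D,8.00): a=4.7117, h=7.6681
  candidates: C₊=(2.4913,7.5965) cross=53.617; C₋=(2.9498,-7.7328) cross=-53.617
  mode - wants cross < 0 → take C=(2.9498,-7.7328) (cross=-53.617)
ex = (C−B)/|BC| = (0.5488,-0.8360); ey = (0.8360,0.5488)
P = B + -2.85·ex + -1.75·ey = (-5.0160,1.2131)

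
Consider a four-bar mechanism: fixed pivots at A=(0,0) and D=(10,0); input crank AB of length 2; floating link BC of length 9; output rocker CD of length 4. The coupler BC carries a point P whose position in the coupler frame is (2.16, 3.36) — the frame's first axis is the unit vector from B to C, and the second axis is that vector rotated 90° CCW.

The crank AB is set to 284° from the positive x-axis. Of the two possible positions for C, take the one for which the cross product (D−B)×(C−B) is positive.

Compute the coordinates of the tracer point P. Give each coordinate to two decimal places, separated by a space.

0.27 2.05

A=(0,0), D=(10.00,0)
B = A + 2.00·(cos284°, sin284°) = (0.4838, -1.9406)
|BD| = 9.7120
circle(B,9.00) ∩ circle(D,4.00): a=8.2024, h=3.7042
  candidates: C₊=(7.7807,3.3278) cross=35.975; C₋=(9.2610,-3.9311) cross=-35.975
  mode + wants cross > 0 → take C=(7.7807,3.3278) (cross=35.975)
ex = (C−B)/|BC| = (0.8108,0.5854); ey = (-0.5854,0.8108)
P = B + 2.16·ex + 3.36·ey = (0.2682,2.0480)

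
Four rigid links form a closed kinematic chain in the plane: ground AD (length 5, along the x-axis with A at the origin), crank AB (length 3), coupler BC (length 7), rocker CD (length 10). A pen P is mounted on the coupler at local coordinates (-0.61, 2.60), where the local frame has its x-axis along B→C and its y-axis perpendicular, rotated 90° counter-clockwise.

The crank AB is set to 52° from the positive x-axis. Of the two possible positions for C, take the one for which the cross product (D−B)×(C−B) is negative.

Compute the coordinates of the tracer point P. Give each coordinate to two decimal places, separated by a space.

3.03 -0.03

A=(0,0), D=(5.00,0)
B = A + 3.00·(cos52°, sin52°) = (1.8470, 2.3640)
|BD| = 3.9408
circle(B,7.00) ∩ circle(D,10.00): a=-4.5003, h=5.3617
  candidates: C₊=(1.4627,9.3535) cross=21.129; C₋=(-4.9700,0.7739) cross=-21.129
  mode - wants cross < 0 → take C=(-4.9700,0.7739) (cross=-21.129)
ex = (C−B)/|BC| = (-0.9739,-0.2272); ey = (0.2272,-0.9739)
P = B + -0.61·ex + 2.60·ey = (3.0317,-0.0294)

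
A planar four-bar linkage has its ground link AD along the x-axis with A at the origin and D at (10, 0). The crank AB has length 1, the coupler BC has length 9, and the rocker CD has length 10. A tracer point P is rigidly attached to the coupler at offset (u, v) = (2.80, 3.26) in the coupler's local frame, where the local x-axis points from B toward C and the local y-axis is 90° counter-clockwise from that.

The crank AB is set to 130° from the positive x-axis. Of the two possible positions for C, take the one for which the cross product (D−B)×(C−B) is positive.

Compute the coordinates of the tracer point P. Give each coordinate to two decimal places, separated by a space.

-1.80 4.90

A=(0,0), D=(10.00,0)
B = A + 1.00·(cos130°, sin130°) = (-0.6428, 0.7660)
|BD| = 10.6703
circle(B,9.00) ∩ circle(D,10.00): a=4.4448, h=7.8258
  candidates: C₊=(4.3524,8.2526) cross=83.504; C₋=(3.2288,-7.3587) cross=-83.504
  mode + wants cross > 0 → take C=(4.3524,8.2526) (cross=83.504)
ex = (C−B)/|BC| = (0.5550,0.8318); ey = (-0.8318,0.5550)
P = B + 2.80·ex + 3.26·ey = (-1.8005,4.9046)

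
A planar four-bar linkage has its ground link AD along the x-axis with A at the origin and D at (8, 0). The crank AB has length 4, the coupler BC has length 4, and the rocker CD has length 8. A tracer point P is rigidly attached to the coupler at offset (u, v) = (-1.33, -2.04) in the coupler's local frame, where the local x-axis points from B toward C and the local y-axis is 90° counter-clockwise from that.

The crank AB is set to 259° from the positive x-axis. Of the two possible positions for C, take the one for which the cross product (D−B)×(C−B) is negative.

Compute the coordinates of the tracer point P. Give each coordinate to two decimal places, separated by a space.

-2.95 -5.00

A=(0,0), D=(8.00,0)
B = A + 4.00·(cos259°, sin259°) = (-0.7632, -3.9265)
|BD| = 9.6027
circle(B,4.00) ∩ circle(D,8.00): a=2.3021, h=3.2712
  candidates: C₊=(-0.0000,0.0000) cross=31.412; C₋=(2.6751,-5.9704) cross=-31.412
  mode - wants cross < 0 → take C=(2.6751,-5.9704) (cross=-31.412)
ex = (C−B)/|BC| = (0.8596,-0.5110); ey = (0.5110,0.8596)
P = B + -1.33·ex + -2.04·ey = (-2.9489,-5.0005)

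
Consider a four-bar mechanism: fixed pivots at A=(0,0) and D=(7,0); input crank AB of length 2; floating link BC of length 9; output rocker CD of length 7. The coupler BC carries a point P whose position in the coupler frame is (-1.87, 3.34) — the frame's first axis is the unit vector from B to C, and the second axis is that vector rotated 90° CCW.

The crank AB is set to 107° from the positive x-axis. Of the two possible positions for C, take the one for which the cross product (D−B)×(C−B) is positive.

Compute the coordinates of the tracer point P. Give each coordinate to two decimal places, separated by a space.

-4.01 3.61

A=(0,0), D=(7.00,0)
B = A + 2.00·(cos107°, sin107°) = (-0.5847, 1.9126)
|BD| = 7.8222
circle(B,9.00) ∩ circle(D,7.00): a=5.9566, h=6.7468
  candidates: C₊=(6.8407,6.9982) cross=52.775; C₋=(3.5413,-6.0859) cross=-52.775
  mode + wants cross > 0 → take C=(6.8407,6.9982) (cross=52.775)
ex = (C−B)/|BC| = (0.8250,0.5651); ey = (-0.5651,0.8250)
P = B + -1.87·ex + 3.34·ey = (-4.0149,3.6116)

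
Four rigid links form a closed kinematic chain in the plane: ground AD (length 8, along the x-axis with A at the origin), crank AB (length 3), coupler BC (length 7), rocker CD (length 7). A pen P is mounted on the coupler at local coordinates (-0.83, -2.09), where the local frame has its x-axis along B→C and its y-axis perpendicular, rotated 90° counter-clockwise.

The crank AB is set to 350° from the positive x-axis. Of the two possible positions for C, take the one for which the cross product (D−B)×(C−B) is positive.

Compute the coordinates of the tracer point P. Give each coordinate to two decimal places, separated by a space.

4.75 -1.87

A=(0,0), D=(8.00,0)
B = A + 3.00·(cos350°, sin350°) = (2.9544, -0.5209)
|BD| = 5.0724
circle(B,7.00) ∩ circle(D,7.00): a=2.5362, h=6.5244
  candidates: C₊=(4.8071,6.2294) cross=33.094; C₋=(6.1473,-6.7504) cross=-33.094
  mode + wants cross > 0 → take C=(4.8071,6.2294) (cross=33.094)
ex = (C−B)/|BC| = (0.2647,0.9643); ey = (-0.9643,0.2647)
P = B + -0.83·ex + -2.09·ey = (4.7502,-1.8745)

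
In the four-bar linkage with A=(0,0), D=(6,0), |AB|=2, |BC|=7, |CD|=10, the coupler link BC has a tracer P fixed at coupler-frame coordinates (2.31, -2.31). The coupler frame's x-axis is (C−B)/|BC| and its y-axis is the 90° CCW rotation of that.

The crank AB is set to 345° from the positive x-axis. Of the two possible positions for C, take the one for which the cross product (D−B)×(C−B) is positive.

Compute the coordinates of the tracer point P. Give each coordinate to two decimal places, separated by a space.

2.00 2.75

A=(0,0), D=(6.00,0)
B = A + 2.00·(cos345°, sin345°) = (1.9319, -0.5176)
|BD| = 4.1009
circle(B,7.00) ∩ circle(D,10.00): a=-4.1676, h=5.6242
  candidates: C₊=(-2.9123,4.5355) cross=23.064; C₋=(-1.4925,-6.6229) cross=-23.064
  mode + wants cross > 0 → take C=(-2.9123,4.5355) (cross=23.064)
ex = (C−B)/|BC| = (-0.6920,0.7219); ey = (-0.7219,-0.6920)
P = B + 2.31·ex + -2.31·ey = (2.0008,2.7485)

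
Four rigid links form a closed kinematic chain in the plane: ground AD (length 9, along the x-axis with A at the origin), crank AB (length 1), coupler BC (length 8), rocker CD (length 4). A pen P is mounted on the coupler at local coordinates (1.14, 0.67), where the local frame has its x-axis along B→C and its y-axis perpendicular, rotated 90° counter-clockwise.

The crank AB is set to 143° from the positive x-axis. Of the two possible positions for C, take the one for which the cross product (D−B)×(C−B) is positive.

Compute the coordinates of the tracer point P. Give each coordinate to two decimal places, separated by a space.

A=(0,0), D=(9.00,0)
B = A + 1.00·(cos143°, sin143°) = (-0.7986, 0.6018)
|BD| = 9.8171
circle(B,8.00) ∩ circle(D,4.00): a=7.3533, h=3.1511
  candidates: C₊=(6.7340,3.2962) cross=30.935; C₋=(6.3476,-2.9941) cross=-30.935
  mode + wants cross > 0 → take C=(6.7340,3.2962) (cross=30.935)
ex = (C−B)/|BC| = (0.9416,0.3368); ey = (-0.3368,0.9416)
P = B + 1.14·ex + 0.67·ey = (0.0491,1.6166)

0.05 1.62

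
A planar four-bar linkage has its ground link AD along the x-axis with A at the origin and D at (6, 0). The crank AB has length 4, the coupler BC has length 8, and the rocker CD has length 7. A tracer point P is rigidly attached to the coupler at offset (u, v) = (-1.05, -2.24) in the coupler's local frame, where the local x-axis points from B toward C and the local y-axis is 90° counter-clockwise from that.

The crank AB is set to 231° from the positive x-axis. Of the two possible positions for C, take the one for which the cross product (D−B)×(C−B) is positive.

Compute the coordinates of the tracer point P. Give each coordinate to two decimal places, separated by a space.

A=(0,0), D=(6.00,0)
B = A + 4.00·(cos231°, sin231°) = (-2.5173, -3.1086)
|BD| = 9.0668
circle(B,8.00) ∩ circle(D,7.00): a=5.3606, h=5.9383
  candidates: C₊=(0.4824,4.3077) cross=53.842; C₋=(4.5544,-6.8491) cross=-53.842
  mode + wants cross > 0 → take C=(0.4824,4.3077) (cross=53.842)
ex = (C−B)/|BC| = (0.3750,0.9270); ey = (-0.9270,0.3750)
P = B + -1.05·ex + -2.24·ey = (-0.8344,-4.9219)

-0.83 -4.92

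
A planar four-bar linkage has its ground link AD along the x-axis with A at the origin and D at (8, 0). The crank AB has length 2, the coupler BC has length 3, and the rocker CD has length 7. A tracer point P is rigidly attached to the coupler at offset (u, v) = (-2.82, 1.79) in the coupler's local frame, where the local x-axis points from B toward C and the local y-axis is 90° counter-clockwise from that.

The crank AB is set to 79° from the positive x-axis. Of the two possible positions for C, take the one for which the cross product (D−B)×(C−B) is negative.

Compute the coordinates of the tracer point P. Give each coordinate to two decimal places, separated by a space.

1.48 5.12

A=(0,0), D=(8.00,0)
B = A + 2.00·(cos79°, sin79°) = (0.3816, 1.9633)
|BD| = 7.8673
circle(B,3.00) ∩ circle(D,7.00): a=1.3915, h=2.6578
  candidates: C₊=(2.3923,4.1897) cross=20.910; C₋=(1.0658,-0.9577) cross=-20.910
  mode - wants cross < 0 → take C=(1.0658,-0.9577) (cross=-20.910)
ex = (C−B)/|BC| = (0.2281,-0.9736); ey = (0.9736,0.2281)
P = B + -2.82·ex + 1.79·ey = (1.4813,5.1172)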